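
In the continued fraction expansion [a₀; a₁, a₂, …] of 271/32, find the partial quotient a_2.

7

271 ÷ 32 → quotient 8, remainder 15
32 ÷ 15 → quotient 2, remainder 2
15 ÷ 2 → quotient 7, remainder 1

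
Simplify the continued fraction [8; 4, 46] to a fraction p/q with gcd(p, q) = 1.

Start with 46.
4 + 1/(46/1) = 4 + 1/46 = 185/46
8 + 1/(185/46) = 8 + 46/185 = 1526/185

1526/185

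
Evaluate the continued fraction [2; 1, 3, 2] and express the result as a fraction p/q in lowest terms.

Start with 2.
3 + 1/(2/1) = 3 + 1/2 = 7/2
1 + 1/(7/2) = 1 + 2/7 = 9/7
2 + 1/(9/7) = 2 + 7/9 = 25/9

25/9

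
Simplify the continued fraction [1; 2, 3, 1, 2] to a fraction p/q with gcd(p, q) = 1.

36/25

Work from the innermost term outward:
Start with 2.
1 + 1/(2/1) = 1 + 1/2 = 3/2
3 + 1/(3/2) = 3 + 2/3 = 11/3
2 + 1/(11/3) = 2 + 3/11 = 25/11
1 + 1/(25/11) = 1 + 11/25 = 36/25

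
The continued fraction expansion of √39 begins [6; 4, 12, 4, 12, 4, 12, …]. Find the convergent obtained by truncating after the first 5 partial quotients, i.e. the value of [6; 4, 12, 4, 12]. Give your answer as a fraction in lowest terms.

15294/2449

a_0 = 6: 6/1
a_1 = 4: 25/4
a_2 = 12: 306/49
a_3 = 4: 1249/200
a_4 = 12: 15294/2449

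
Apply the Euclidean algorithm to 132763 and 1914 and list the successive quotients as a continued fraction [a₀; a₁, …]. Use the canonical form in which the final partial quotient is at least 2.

Repeatedly divide and take the remainder:
132763 ÷ 1914 → quotient 69, remainder 697
1914 ÷ 697 → quotient 2, remainder 520
697 ÷ 520 → quotient 1, remainder 177
520 ÷ 177 → quotient 2, remainder 166
177 ÷ 166 → quotient 1, remainder 11
166 ÷ 11 → quotient 15, remainder 1
11 ÷ 1 → quotient 11, remainder 0

[69; 2, 1, 2, 1, 15, 11]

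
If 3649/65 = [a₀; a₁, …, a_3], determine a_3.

3649 = 56·65 + 9, so a_0 = 56
65 = 7·9 + 2, so a_1 = 7
9 = 4·2 + 1, so a_2 = 4
2 = 2·1 + 0, so a_3 = 2

2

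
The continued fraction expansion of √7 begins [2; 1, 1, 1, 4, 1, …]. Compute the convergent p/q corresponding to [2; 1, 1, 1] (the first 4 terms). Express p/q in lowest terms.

8/3

Start with 1.
1 + 1/(1/1) = 1 + 1/1 = 2/1
1 + 1/(2/1) = 1 + 1/2 = 3/2
2 + 1/(3/2) = 2 + 2/3 = 8/3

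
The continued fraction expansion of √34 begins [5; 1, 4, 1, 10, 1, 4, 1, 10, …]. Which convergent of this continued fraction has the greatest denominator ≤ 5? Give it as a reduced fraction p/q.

29/5

List convergents until the denominator exceeds the bound:
a_0 = 5: 5/1  (≤ bound)
a_1 = 1: 6/1  (≤ bound)
a_2 = 4: 29/5  (≤ bound)
a_3 = 1: 35/6  (> 5, stop)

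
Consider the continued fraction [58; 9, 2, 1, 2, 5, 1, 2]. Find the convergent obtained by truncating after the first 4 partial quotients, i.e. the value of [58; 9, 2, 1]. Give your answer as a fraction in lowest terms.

1627/28

Use the convergent recurrence hₖ = aₖ·hₖ₋₁ + hₖ₋₂ (and likewise for the denominators kₖ):
a_0 = 58: 58/1
a_1 = 9: 523/9
a_2 = 2: 1104/19
a_3 = 1: 1627/28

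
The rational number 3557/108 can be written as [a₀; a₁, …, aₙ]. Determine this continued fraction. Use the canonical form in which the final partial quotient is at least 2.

3557 = 32·108 + 101, so a_0 = 32
108 = 1·101 + 7, so a_1 = 1
101 = 14·7 + 3, so a_2 = 14
7 = 2·3 + 1, so a_3 = 2
3 = 3·1 + 0, so a_4 = 3

[32; 1, 14, 2, 3]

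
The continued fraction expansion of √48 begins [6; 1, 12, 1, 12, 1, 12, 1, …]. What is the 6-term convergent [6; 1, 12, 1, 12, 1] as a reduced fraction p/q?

1351/195

a_0 = 6: 6/1
a_1 = 1: 7/1
a_2 = 12: 90/13
a_3 = 1: 97/14
a_4 = 12: 1254/181
a_5 = 1: 1351/195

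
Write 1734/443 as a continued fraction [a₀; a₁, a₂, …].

[3; 1, 10, 1, 1, 1, 12]

Repeatedly divide and take the remainder:
1734 = 3·443 + 405, so a_0 = 3
443 = 1·405 + 38, so a_1 = 1
405 = 10·38 + 25, so a_2 = 10
38 = 1·25 + 13, so a_3 = 1
25 = 1·13 + 12, so a_4 = 1
13 = 1·12 + 1, so a_5 = 1
12 = 12·1 + 0, so a_6 = 12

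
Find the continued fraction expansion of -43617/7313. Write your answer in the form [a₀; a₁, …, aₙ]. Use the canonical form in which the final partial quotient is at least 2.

[-6; 28, 52, 5]

-43617 ÷ 7313 → quotient -6, remainder 261
7313 ÷ 261 → quotient 28, remainder 5
261 ÷ 5 → quotient 52, remainder 1
5 ÷ 1 → quotient 5, remainder 0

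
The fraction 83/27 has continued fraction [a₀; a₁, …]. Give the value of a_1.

13

Run the Euclidean algorithm, recording each quotient:
83 = 3·27 + 2, so a_0 = 3
27 = 13·2 + 1, so a_1 = 13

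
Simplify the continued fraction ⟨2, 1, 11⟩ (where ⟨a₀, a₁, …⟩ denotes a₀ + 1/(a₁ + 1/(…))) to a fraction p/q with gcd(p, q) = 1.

35/12

Start with 11.
1 + 1/(11/1) = 1 + 1/11 = 12/11
2 + 1/(12/11) = 2 + 11/12 = 35/12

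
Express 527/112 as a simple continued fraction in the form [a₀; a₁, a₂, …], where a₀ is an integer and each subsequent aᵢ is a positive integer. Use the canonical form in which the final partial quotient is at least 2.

527 = 4·112 + 79, so a_0 = 4
112 = 1·79 + 33, so a_1 = 1
79 = 2·33 + 13, so a_2 = 2
33 = 2·13 + 7, so a_3 = 2
13 = 1·7 + 6, so a_4 = 1
7 = 1·6 + 1, so a_5 = 1
6 = 6·1 + 0, so a_6 = 6

[4; 1, 2, 2, 1, 1, 6]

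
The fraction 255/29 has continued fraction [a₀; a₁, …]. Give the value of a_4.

255 ÷ 29 → quotient 8, remainder 23
29 ÷ 23 → quotient 1, remainder 6
23 ÷ 6 → quotient 3, remainder 5
6 ÷ 5 → quotient 1, remainder 1
5 ÷ 1 → quotient 5, remainder 0

5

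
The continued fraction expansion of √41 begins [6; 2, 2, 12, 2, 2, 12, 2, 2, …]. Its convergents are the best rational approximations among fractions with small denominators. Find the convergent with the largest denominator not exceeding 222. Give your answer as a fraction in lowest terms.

List convergents until the denominator exceeds the bound:
a_0 = 6: 6/1  (≤ bound)
a_1 = 2: 13/2  (≤ bound)
a_2 = 2: 32/5  (≤ bound)
a_3 = 12: 397/62  (≤ bound)
a_4 = 2: 826/129  (≤ bound)
a_5 = 2: 2049/320  (> 222, stop)

826/129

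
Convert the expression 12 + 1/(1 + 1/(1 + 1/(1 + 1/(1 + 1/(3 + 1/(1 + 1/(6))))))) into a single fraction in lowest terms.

Build up convergents one term at a time:
a_0 = 12: 12/1
a_1 = 1: 13/1
a_2 = 1: 25/2
a_3 = 1: 38/3
a_4 = 1: 63/5
a_5 = 3: 227/18
a_6 = 1: 290/23
a_7 = 6: 1967/156

1967/156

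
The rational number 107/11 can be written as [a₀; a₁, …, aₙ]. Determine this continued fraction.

[9; 1, 2, 1, 2]

Repeatedly divide and take the remainder:
107 = 9·11 + 8, so a_0 = 9
11 = 1·8 + 3, so a_1 = 1
8 = 2·3 + 2, so a_2 = 2
3 = 1·2 + 1, so a_3 = 1
2 = 2·1 + 0, so a_4 = 2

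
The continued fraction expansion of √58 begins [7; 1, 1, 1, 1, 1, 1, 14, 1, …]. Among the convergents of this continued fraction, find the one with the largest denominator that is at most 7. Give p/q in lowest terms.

38/5

a_0 = 7: 7/1  (≤ bound)
a_1 = 1: 8/1  (≤ bound)
a_2 = 1: 15/2  (≤ bound)
a_3 = 1: 23/3  (≤ bound)
a_4 = 1: 38/5  (≤ bound)
a_5 = 1: 61/8  (> 7, stop)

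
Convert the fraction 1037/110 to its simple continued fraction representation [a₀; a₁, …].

1037 = 9·110 + 47, so a_0 = 9
110 = 2·47 + 16, so a_1 = 2
47 = 2·16 + 15, so a_2 = 2
16 = 1·15 + 1, so a_3 = 1
15 = 15·1 + 0, so a_4 = 15

[9; 2, 2, 1, 15]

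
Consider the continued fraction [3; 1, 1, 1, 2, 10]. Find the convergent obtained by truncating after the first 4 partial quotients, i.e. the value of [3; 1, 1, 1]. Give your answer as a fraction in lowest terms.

11/3

Start with 1.
1 + 1/(1/1) = 1 + 1/1 = 2/1
1 + 1/(2/1) = 1 + 1/2 = 3/2
3 + 1/(3/2) = 3 + 2/3 = 11/3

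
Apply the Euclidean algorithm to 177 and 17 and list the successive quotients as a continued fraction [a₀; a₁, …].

[10; 2, 2, 3]

177 ÷ 17 → quotient 10, remainder 7
17 ÷ 7 → quotient 2, remainder 3
7 ÷ 3 → quotient 2, remainder 1
3 ÷ 1 → quotient 3, remainder 0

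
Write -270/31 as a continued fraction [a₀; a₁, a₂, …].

[-9; 3, 2, 4]

-270 ÷ 31 → quotient -9, remainder 9
31 ÷ 9 → quotient 3, remainder 4
9 ÷ 4 → quotient 2, remainder 1
4 ÷ 1 → quotient 4, remainder 0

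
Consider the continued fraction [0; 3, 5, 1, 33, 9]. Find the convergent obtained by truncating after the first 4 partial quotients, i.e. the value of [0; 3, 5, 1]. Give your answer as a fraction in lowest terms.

a_0 = 0: 0/1
a_1 = 3: 1/3
a_2 = 5: 5/16
a_3 = 1: 6/19

6/19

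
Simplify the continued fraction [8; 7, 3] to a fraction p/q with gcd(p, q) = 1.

179/22

Start with 3.
7 + 1/(3/1) = 7 + 1/3 = 22/3
8 + 1/(22/3) = 8 + 3/22 = 179/22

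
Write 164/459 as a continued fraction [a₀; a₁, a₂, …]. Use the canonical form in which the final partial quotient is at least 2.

[0; 2, 1, 3, 1, 32]

⌊164/459⌋ = 0, remainder 164
⌊459/164⌋ = 2, remainder 131
⌊164/131⌋ = 1, remainder 33
⌊131/33⌋ = 3, remainder 32
⌊33/32⌋ = 1, remainder 1
⌊32/1⌋ = 32, remainder 0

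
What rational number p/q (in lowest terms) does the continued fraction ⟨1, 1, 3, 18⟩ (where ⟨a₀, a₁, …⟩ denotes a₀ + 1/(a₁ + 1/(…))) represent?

Build up convergents one term at a time:
a_0 = 1: 1/1
a_1 = 1: 2/1
a_2 = 3: 7/4
a_3 = 18: 128/73

128/73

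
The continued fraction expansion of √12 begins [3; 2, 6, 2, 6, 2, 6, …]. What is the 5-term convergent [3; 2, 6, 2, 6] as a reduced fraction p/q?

627/181

a_0 = 3: 3/1
a_1 = 2: 7/2
a_2 = 6: 45/13
a_3 = 2: 97/28
a_4 = 6: 627/181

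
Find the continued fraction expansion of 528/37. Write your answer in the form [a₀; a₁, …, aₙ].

⌊528/37⌋ = 14, remainder 10
⌊37/10⌋ = 3, remainder 7
⌊10/7⌋ = 1, remainder 3
⌊7/3⌋ = 2, remainder 1
⌊3/1⌋ = 3, remainder 0

[14; 3, 1, 2, 3]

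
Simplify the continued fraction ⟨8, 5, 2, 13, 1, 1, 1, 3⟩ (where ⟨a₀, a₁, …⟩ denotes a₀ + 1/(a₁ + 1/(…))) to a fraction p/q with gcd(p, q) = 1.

a_0 = 8: 8/1
a_1 = 5: 41/5
a_2 = 2: 90/11
a_3 = 13: 1211/148
a_4 = 1: 1301/159
a_5 = 1: 2512/307
a_6 = 1: 3813/466
a_7 = 3: 13951/1705

13951/1705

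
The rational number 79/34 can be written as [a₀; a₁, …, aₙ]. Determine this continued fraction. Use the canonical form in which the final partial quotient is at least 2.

79 = 2·34 + 11, so a_0 = 2
34 = 3·11 + 1, so a_1 = 3
11 = 11·1 + 0, so a_2 = 11

[2; 3, 11]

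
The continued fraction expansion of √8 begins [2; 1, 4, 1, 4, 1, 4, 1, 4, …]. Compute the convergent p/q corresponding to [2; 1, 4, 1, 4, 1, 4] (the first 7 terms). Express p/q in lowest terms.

478/169

a_0 = 2: 2/1
a_1 = 1: 3/1
a_2 = 4: 14/5
a_3 = 1: 17/6
a_4 = 4: 82/29
a_5 = 1: 99/35
a_6 = 4: 478/169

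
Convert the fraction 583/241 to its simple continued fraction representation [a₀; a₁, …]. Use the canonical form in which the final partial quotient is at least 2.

[2; 2, 2, 1, 1, 2, 3, 2]

583 ÷ 241 → quotient 2, remainder 101
241 ÷ 101 → quotient 2, remainder 39
101 ÷ 39 → quotient 2, remainder 23
39 ÷ 23 → quotient 1, remainder 16
23 ÷ 16 → quotient 1, remainder 7
16 ÷ 7 → quotient 2, remainder 2
7 ÷ 2 → quotient 3, remainder 1
2 ÷ 1 → quotient 2, remainder 0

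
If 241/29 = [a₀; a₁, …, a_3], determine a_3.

2

Run the Euclidean algorithm, recording each quotient:
⌊241/29⌋ = 8, remainder 9
⌊29/9⌋ = 3, remainder 2
⌊9/2⌋ = 4, remainder 1
⌊2/1⌋ = 2, remainder 0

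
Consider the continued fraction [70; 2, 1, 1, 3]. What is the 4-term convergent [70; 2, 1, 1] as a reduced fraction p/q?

Start with 1.
1 + 1/(1/1) = 1 + 1/1 = 2/1
2 + 1/(2/1) = 2 + 1/2 = 5/2
70 + 1/(5/2) = 70 + 2/5 = 352/5

352/5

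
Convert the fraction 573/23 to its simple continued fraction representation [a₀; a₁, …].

[24; 1, 10, 2]

⌊573/23⌋ = 24, remainder 21
⌊23/21⌋ = 1, remainder 2
⌊21/2⌋ = 10, remainder 1
⌊2/1⌋ = 2, remainder 0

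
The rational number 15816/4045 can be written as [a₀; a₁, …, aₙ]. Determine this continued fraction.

[3; 1, 10, 8, 1, 7, 5]

Apply division with remainder until the remainder is 0:
15816 ÷ 4045 → quotient 3, remainder 3681
4045 ÷ 3681 → quotient 1, remainder 364
3681 ÷ 364 → quotient 10, remainder 41
364 ÷ 41 → quotient 8, remainder 36
41 ÷ 36 → quotient 1, remainder 5
36 ÷ 5 → quotient 7, remainder 1
5 ÷ 1 → quotient 5, remainder 0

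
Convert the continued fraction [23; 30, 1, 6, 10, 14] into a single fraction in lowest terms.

Start with 14.
10 + 1/(14/1) = 10 + 1/14 = 141/14
6 + 1/(141/14) = 6 + 14/141 = 860/141
1 + 1/(860/141) = 1 + 141/860 = 1001/860
30 + 1/(1001/860) = 30 + 860/1001 = 30890/1001
23 + 1/(30890/1001) = 23 + 1001/30890 = 711471/30890

711471/30890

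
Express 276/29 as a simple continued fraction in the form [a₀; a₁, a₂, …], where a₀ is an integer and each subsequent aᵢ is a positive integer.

Apply division with remainder until the remainder is 0:
276 ÷ 29 → quotient 9, remainder 15
29 ÷ 15 → quotient 1, remainder 14
15 ÷ 14 → quotient 1, remainder 1
14 ÷ 1 → quotient 14, remainder 0

[9; 1, 1, 14]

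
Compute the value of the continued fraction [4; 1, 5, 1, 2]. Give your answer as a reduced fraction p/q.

97/20

Starting at the tail and folding back:
Start with 2.
1 + 1/(2/1) = 1 + 1/2 = 3/2
5 + 1/(3/2) = 5 + 2/3 = 17/3
1 + 1/(17/3) = 1 + 3/17 = 20/17
4 + 1/(20/17) = 4 + 17/20 = 97/20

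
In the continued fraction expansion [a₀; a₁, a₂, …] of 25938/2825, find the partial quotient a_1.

5

⌊25938/2825⌋ = 9, remainder 513
⌊2825/513⌋ = 5, remainder 260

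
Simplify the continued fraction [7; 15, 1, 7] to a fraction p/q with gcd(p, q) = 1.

897/127

Build up convergents one term at a time:
a_0 = 7: 7/1
a_1 = 15: 106/15
a_2 = 1: 113/16
a_3 = 7: 897/127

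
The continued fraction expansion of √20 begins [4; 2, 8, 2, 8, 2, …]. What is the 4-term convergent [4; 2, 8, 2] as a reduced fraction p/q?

161/36

a_0 = 4: 4/1
a_1 = 2: 9/2
a_2 = 8: 76/17
a_3 = 2: 161/36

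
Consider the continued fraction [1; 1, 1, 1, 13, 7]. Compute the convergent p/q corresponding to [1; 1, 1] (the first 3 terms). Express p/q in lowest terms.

3/2

Use the convergent recurrence hₖ = aₖ·hₖ₋₁ + hₖ₋₂ (and likewise for the denominators kₖ):
a_0 = 1: 1/1
a_1 = 1: 2/1
a_2 = 1: 3/2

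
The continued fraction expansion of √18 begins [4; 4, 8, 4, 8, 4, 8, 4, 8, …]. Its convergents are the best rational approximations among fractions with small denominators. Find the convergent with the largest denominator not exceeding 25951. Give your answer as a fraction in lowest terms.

19601/4620

List convergents until the denominator exceeds the bound:
a_0 = 4: 4/1  (≤ bound)
a_1 = 4: 17/4  (≤ bound)
a_2 = 8: 140/33  (≤ bound)
a_3 = 4: 577/136  (≤ bound)
a_4 = 8: 4756/1121  (≤ bound)
a_5 = 4: 19601/4620  (≤ bound)
a_6 = 8: 161564/38081  (> 25951, stop)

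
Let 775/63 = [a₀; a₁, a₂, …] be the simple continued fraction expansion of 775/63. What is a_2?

Repeatedly divide and take the remainder:
775 ÷ 63 → quotient 12, remainder 19
63 ÷ 19 → quotient 3, remainder 6
19 ÷ 6 → quotient 3, remainder 1

3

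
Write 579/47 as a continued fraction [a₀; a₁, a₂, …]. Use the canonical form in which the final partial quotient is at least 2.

[12; 3, 7, 2]

579 = 12·47 + 15, so a_0 = 12
47 = 3·15 + 2, so a_1 = 3
15 = 7·2 + 1, so a_2 = 7
2 = 2·1 + 0, so a_3 = 2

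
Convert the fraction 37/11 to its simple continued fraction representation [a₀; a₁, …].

[3; 2, 1, 3]

Run the Euclidean algorithm, recording each quotient:
37 ÷ 11 → quotient 3, remainder 4
11 ÷ 4 → quotient 2, remainder 3
4 ÷ 3 → quotient 1, remainder 1
3 ÷ 1 → quotient 3, remainder 0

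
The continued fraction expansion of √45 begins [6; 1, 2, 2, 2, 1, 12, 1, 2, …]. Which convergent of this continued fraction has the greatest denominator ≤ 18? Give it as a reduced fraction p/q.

114/17

a_0 = 6: 6/1  (≤ bound)
a_1 = 1: 7/1  (≤ bound)
a_2 = 2: 20/3  (≤ bound)
a_3 = 2: 47/7  (≤ bound)
a_4 = 2: 114/17  (≤ bound)
a_5 = 1: 161/24  (> 18, stop)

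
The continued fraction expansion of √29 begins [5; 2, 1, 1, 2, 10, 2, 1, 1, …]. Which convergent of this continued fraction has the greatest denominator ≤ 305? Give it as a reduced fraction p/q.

1524/283

a_0 = 5: 5/1  (≤ bound)
a_1 = 2: 11/2  (≤ bound)
a_2 = 1: 16/3  (≤ bound)
a_3 = 1: 27/5  (≤ bound)
a_4 = 2: 70/13  (≤ bound)
a_5 = 10: 727/135  (≤ bound)
a_6 = 2: 1524/283  (≤ bound)
a_7 = 1: 2251/418  (> 305, stop)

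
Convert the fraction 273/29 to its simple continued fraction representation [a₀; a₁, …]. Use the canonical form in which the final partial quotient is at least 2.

⌊273/29⌋ = 9, remainder 12
⌊29/12⌋ = 2, remainder 5
⌊12/5⌋ = 2, remainder 2
⌊5/2⌋ = 2, remainder 1
⌊2/1⌋ = 2, remainder 0

[9; 2, 2, 2, 2]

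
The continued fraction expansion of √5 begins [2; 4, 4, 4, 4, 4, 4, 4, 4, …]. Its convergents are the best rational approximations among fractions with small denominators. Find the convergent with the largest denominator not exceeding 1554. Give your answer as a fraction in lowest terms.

2889/1292

a_0 = 2: 2/1  (≤ bound)
a_1 = 4: 9/4  (≤ bound)
a_2 = 4: 38/17  (≤ bound)
a_3 = 4: 161/72  (≤ bound)
a_4 = 4: 682/305  (≤ bound)
a_5 = 4: 2889/1292  (≤ bound)
a_6 = 4: 12238/5473  (> 1554, stop)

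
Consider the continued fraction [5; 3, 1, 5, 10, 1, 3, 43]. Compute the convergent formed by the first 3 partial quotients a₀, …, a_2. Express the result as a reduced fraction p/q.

21/4

Collapse the nested fraction from the inside out:
Start with 1.
3 + 1/(1/1) = 3 + 1/1 = 4/1
5 + 1/(4/1) = 5 + 1/4 = 21/4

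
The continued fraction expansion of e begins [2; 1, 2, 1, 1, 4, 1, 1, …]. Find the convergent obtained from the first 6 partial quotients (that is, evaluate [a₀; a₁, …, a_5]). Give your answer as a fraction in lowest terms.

87/32

Build up convergents one term at a time:
a_0 = 2: 2/1
a_1 = 1: 3/1
a_2 = 2: 8/3
a_3 = 1: 11/4
a_4 = 1: 19/7
a_5 = 4: 87/32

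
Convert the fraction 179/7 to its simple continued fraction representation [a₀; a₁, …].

[25; 1, 1, 3]

179 = 25·7 + 4, so a_0 = 25
7 = 1·4 + 3, so a_1 = 1
4 = 1·3 + 1, so a_2 = 1
3 = 3·1 + 0, so a_3 = 3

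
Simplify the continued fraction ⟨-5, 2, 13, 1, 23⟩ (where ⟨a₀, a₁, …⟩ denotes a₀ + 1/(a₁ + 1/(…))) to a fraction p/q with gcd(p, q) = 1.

-3135/694

Work from the innermost term outward:
Start with 23.
1 + 1/(23/1) = 1 + 1/23 = 24/23
13 + 1/(24/23) = 13 + 23/24 = 335/24
2 + 1/(335/24) = 2 + 24/335 = 694/335
-5 + 1/(694/335) = -5 + 335/694 = -3135/694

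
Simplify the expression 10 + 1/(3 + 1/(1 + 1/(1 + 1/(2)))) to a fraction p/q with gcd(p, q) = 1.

Build up convergents one term at a time:
a_0 = 10: 10/1
a_1 = 3: 31/3
a_2 = 1: 41/4
a_3 = 1: 72/7
a_4 = 2: 185/18

185/18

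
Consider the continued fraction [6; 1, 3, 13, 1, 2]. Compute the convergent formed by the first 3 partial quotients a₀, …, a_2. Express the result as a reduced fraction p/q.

27/4

Work from the innermost term outward:
Start with 3.
1 + 1/(3/1) = 1 + 1/3 = 4/3
6 + 1/(4/3) = 6 + 3/4 = 27/4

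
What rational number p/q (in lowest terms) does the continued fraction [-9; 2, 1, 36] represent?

Start with 36.
1 + 1/(36/1) = 1 + 1/36 = 37/36
2 + 1/(37/36) = 2 + 36/37 = 110/37
-9 + 1/(110/37) = -9 + 37/110 = -953/110

-953/110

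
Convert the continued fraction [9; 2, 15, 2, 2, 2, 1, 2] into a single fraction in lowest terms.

13885/1464

Start with 2.
1 + 1/(2/1) = 1 + 1/2 = 3/2
2 + 1/(3/2) = 2 + 2/3 = 8/3
2 + 1/(8/3) = 2 + 3/8 = 19/8
2 + 1/(19/8) = 2 + 8/19 = 46/19
15 + 1/(46/19) = 15 + 19/46 = 709/46
2 + 1/(709/46) = 2 + 46/709 = 1464/709
9 + 1/(1464/709) = 9 + 709/1464 = 13885/1464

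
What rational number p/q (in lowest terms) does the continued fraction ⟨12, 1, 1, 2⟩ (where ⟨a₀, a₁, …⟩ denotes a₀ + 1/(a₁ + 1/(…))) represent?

Work from the innermost term outward:
Start with 2.
1 + 1/(2/1) = 1 + 1/2 = 3/2
1 + 1/(3/2) = 1 + 2/3 = 5/3
12 + 1/(5/3) = 12 + 3/5 = 63/5

63/5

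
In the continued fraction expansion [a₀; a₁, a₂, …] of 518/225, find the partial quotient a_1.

⌊518/225⌋ = 2, remainder 68
⌊225/68⌋ = 3, remainder 21

3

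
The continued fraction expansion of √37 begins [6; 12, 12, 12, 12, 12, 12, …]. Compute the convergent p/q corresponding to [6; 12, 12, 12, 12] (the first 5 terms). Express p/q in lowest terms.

128766/21169

Starting at the tail and folding back:
Start with 12.
12 + 1/(12/1) = 12 + 1/12 = 145/12
12 + 1/(145/12) = 12 + 12/145 = 1752/145
12 + 1/(1752/145) = 12 + 145/1752 = 21169/1752
6 + 1/(21169/1752) = 6 + 1752/21169 = 128766/21169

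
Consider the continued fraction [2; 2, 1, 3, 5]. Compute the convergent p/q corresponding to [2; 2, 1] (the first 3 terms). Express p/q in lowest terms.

Start with 1.
2 + 1/(1/1) = 2 + 1/1 = 3/1
2 + 1/(3/1) = 2 + 1/3 = 7/3

7/3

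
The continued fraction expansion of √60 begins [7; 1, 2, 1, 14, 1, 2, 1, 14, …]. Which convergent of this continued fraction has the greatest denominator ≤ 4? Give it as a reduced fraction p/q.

a_0 = 7: 7/1  (≤ bound)
a_1 = 1: 8/1  (≤ bound)
a_2 = 2: 23/3  (≤ bound)
a_3 = 1: 31/4  (≤ bound)
a_4 = 14: 457/59  (> 4, stop)

31/4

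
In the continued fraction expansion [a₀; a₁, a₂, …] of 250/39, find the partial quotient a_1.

250 ÷ 39 → quotient 6, remainder 16
39 ÷ 16 → quotient 2, remainder 7

2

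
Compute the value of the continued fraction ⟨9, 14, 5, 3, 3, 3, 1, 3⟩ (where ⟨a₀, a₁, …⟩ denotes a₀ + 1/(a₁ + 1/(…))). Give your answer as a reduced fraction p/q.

Start with 3.
1 + 1/(3/1) = 1 + 1/3 = 4/3
3 + 1/(4/3) = 3 + 3/4 = 15/4
3 + 1/(15/4) = 3 + 4/15 = 49/15
3 + 1/(49/15) = 3 + 15/49 = 162/49
5 + 1/(162/49) = 5 + 49/162 = 859/162
14 + 1/(859/162) = 14 + 162/859 = 12188/859
9 + 1/(12188/859) = 9 + 859/12188 = 110551/12188

110551/12188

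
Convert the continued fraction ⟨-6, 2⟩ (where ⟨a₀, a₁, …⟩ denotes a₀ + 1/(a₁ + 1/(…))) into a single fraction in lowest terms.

Compute successive convergents:
a_0 = -6: -6/1
a_1 = 2: -11/2

-11/2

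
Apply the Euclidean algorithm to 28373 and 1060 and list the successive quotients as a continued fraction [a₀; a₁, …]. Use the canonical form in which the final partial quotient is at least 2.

Repeatedly divide and take the remainder:
28373 = 26·1060 + 813, so a_0 = 26
1060 = 1·813 + 247, so a_1 = 1
813 = 3·247 + 72, so a_2 = 3
247 = 3·72 + 31, so a_3 = 3
72 = 2·31 + 10, so a_4 = 2
31 = 3·10 + 1, so a_5 = 3
10 = 10·1 + 0, so a_6 = 10

[26; 1, 3, 3, 2, 3, 10]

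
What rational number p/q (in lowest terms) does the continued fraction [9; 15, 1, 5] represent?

a_0 = 9: 9/1
a_1 = 15: 136/15
a_2 = 1: 145/16
a_3 = 5: 861/95

861/95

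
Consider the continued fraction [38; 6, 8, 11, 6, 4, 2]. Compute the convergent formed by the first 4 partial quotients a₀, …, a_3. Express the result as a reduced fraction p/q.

20799/545

Starting at the tail and folding back:
Start with 11.
8 + 1/(11/1) = 8 + 1/11 = 89/11
6 + 1/(89/11) = 6 + 11/89 = 545/89
38 + 1/(545/89) = 38 + 89/545 = 20799/545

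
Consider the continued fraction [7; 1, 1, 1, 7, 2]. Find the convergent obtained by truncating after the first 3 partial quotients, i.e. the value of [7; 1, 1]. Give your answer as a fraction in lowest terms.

15/2

Start with 1.
1 + 1/(1/1) = 1 + 1/1 = 2/1
7 + 1/(2/1) = 7 + 1/2 = 15/2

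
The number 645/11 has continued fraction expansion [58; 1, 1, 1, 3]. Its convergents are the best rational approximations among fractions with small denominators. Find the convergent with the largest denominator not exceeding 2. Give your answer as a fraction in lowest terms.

117/2

a_0 = 58: 58/1  (≤ bound)
a_1 = 1: 59/1  (≤ bound)
a_2 = 1: 117/2  (≤ bound)
a_3 = 1: 176/3  (> 2, stop)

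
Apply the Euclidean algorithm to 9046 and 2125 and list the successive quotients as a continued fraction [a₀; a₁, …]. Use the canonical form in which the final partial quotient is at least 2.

[4; 3, 1, 8, 3, 1, 14]

9046 = 4·2125 + 546, so a_0 = 4
2125 = 3·546 + 487, so a_1 = 3
546 = 1·487 + 59, so a_2 = 1
487 = 8·59 + 15, so a_3 = 8
59 = 3·15 + 14, so a_4 = 3
15 = 1·14 + 1, so a_5 = 1
14 = 14·1 + 0, so a_6 = 14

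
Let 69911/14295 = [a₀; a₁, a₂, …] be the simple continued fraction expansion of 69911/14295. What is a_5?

15

69911 = 4·14295 + 12731, so a_0 = 4
14295 = 1·12731 + 1564, so a_1 = 1
12731 = 8·1564 + 219, so a_2 = 8
1564 = 7·219 + 31, so a_3 = 7
219 = 7·31 + 2, so a_4 = 7
31 = 15·2 + 1, so a_5 = 15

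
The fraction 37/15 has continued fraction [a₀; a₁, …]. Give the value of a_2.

7

Repeatedly divide and take the remainder:
37 = 2·15 + 7, so a_0 = 2
15 = 2·7 + 1, so a_1 = 2
7 = 7·1 + 0, so a_2 = 7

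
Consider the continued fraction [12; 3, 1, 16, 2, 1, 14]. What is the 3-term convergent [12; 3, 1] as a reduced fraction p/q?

49/4

Start with 1.
3 + 1/(1/1) = 3 + 1/1 = 4/1
12 + 1/(4/1) = 12 + 1/4 = 49/4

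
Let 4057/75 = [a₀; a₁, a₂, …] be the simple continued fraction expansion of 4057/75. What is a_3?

2

⌊4057/75⌋ = 54, remainder 7
⌊75/7⌋ = 10, remainder 5
⌊7/5⌋ = 1, remainder 2
⌊5/2⌋ = 2, remainder 1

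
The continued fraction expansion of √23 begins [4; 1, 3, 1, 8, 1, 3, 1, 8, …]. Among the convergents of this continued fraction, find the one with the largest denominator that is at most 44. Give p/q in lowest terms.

211/44

a_0 = 4: 4/1  (≤ bound)
a_1 = 1: 5/1  (≤ bound)
a_2 = 3: 19/4  (≤ bound)
a_3 = 1: 24/5  (≤ bound)
a_4 = 8: 211/44  (≤ bound)
a_5 = 1: 235/49  (> 44, stop)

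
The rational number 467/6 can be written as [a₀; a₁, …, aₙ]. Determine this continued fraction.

467 ÷ 6 → quotient 77, remainder 5
6 ÷ 5 → quotient 1, remainder 1
5 ÷ 1 → quotient 5, remainder 0

[77; 1, 5]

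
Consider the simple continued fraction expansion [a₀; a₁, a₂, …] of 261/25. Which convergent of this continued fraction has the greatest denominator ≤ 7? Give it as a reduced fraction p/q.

List convergents until the denominator exceeds the bound:
a_0 = 10: 10/1  (≤ bound)
a_1 = 2: 21/2  (≤ bound)
a_2 = 3: 73/7  (≤ bound)
a_3 = 1: 94/9  (> 7, stop)

73/7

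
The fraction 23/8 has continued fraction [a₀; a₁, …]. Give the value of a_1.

1

Run the Euclidean algorithm, recording each quotient:
23 = 2·8 + 7, so a_0 = 2
8 = 1·7 + 1, so a_1 = 1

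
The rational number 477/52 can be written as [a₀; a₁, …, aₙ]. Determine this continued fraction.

[9; 5, 1, 3, 2]

Repeatedly divide and take the remainder:
477 = 9·52 + 9, so a_0 = 9
52 = 5·9 + 7, so a_1 = 5
9 = 1·7 + 2, so a_2 = 1
7 = 3·2 + 1, so a_3 = 3
2 = 2·1 + 0, so a_4 = 2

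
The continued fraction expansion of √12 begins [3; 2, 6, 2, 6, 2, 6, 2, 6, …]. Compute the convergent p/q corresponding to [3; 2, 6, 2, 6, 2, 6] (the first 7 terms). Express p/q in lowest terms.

Start with 6.
2 + 1/(6/1) = 2 + 1/6 = 13/6
6 + 1/(13/6) = 6 + 6/13 = 84/13
2 + 1/(84/13) = 2 + 13/84 = 181/84
6 + 1/(181/84) = 6 + 84/181 = 1170/181
2 + 1/(1170/181) = 2 + 181/1170 = 2521/1170
3 + 1/(2521/1170) = 3 + 1170/2521 = 8733/2521

8733/2521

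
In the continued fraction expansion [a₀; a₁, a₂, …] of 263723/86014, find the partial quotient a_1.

15

263723 ÷ 86014 → quotient 3, remainder 5681
86014 ÷ 5681 → quotient 15, remainder 799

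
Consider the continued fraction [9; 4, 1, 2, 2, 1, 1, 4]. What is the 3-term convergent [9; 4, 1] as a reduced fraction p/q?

46/5

Start with 1.
4 + 1/(1/1) = 4 + 1/1 = 5/1
9 + 1/(5/1) = 9 + 1/5 = 46/5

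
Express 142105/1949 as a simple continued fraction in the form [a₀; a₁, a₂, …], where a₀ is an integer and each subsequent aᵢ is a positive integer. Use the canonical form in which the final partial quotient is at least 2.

[72; 1, 10, 3, 57]

Run the Euclidean algorithm, recording each quotient:
⌊142105/1949⌋ = 72, remainder 1777
⌊1949/1777⌋ = 1, remainder 172
⌊1777/172⌋ = 10, remainder 57
⌊172/57⌋ = 3, remainder 1
⌊57/1⌋ = 57, remainder 0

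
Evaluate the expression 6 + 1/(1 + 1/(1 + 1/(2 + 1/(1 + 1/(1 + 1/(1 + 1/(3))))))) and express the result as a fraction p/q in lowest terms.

454/69

Start with 3.
1 + 1/(3/1) = 1 + 1/3 = 4/3
1 + 1/(4/3) = 1 + 3/4 = 7/4
1 + 1/(7/4) = 1 + 4/7 = 11/7
2 + 1/(11/7) = 2 + 7/11 = 29/11
1 + 1/(29/11) = 1 + 11/29 = 40/29
1 + 1/(40/29) = 1 + 29/40 = 69/40
6 + 1/(69/40) = 6 + 40/69 = 454/69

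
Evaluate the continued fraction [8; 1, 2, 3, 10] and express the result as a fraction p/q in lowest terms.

Use the convergent recurrence hₖ = aₖ·hₖ₋₁ + hₖ₋₂ (and likewise for the denominators kₖ):
a_0 = 8: 8/1
a_1 = 1: 9/1
a_2 = 2: 26/3
a_3 = 3: 87/10
a_4 = 10: 896/103

896/103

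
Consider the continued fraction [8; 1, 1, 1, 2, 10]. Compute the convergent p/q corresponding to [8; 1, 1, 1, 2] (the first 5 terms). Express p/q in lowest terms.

69/8

a_0 = 8: 8/1
a_1 = 1: 9/1
a_2 = 1: 17/2
a_3 = 1: 26/3
a_4 = 2: 69/8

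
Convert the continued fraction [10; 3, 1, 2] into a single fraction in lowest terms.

Start with 2.
1 + 1/(2/1) = 1 + 1/2 = 3/2
3 + 1/(3/2) = 3 + 2/3 = 11/3
10 + 1/(11/3) = 10 + 3/11 = 113/11

113/11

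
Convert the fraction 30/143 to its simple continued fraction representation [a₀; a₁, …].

[0; 4, 1, 3, 3, 2]

Run the Euclidean algorithm, recording each quotient:
⌊30/143⌋ = 0, remainder 30
⌊143/30⌋ = 4, remainder 23
⌊30/23⌋ = 1, remainder 7
⌊23/7⌋ = 3, remainder 2
⌊7/2⌋ = 3, remainder 1
⌊2/1⌋ = 2, remainder 0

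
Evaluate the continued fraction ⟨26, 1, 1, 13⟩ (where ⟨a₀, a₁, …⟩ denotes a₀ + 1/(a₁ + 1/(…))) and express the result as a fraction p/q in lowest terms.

716/27

a_0 = 26: 26/1
a_1 = 1: 27/1
a_2 = 1: 53/2
a_3 = 13: 716/27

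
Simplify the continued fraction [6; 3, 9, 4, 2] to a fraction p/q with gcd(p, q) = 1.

Start with 2.
4 + 1/(2/1) = 4 + 1/2 = 9/2
9 + 1/(9/2) = 9 + 2/9 = 83/9
3 + 1/(83/9) = 3 + 9/83 = 258/83
6 + 1/(258/83) = 6 + 83/258 = 1631/258

1631/258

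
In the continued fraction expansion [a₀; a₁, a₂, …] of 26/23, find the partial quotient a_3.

⌊26/23⌋ = 1, remainder 3
⌊23/3⌋ = 7, remainder 2
⌊3/2⌋ = 1, remainder 1
⌊2/1⌋ = 2, remainder 0

2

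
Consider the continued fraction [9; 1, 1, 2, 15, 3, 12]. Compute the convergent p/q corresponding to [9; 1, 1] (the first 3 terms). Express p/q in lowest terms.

19/2

Compute successive convergents:
a_0 = 9: 9/1
a_1 = 1: 10/1
a_2 = 1: 19/2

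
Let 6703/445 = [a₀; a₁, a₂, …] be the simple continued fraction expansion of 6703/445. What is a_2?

1

6703 ÷ 445 → quotient 15, remainder 28
445 ÷ 28 → quotient 15, remainder 25
28 ÷ 25 → quotient 1, remainder 3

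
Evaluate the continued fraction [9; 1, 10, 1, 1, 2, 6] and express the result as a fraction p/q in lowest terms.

Work from the innermost term outward:
Start with 6.
2 + 1/(6/1) = 2 + 1/6 = 13/6
1 + 1/(13/6) = 1 + 6/13 = 19/13
1 + 1/(19/13) = 1 + 13/19 = 32/19
10 + 1/(32/19) = 10 + 19/32 = 339/32
1 + 1/(339/32) = 1 + 32/339 = 371/339
9 + 1/(371/339) = 9 + 339/371 = 3678/371

3678/371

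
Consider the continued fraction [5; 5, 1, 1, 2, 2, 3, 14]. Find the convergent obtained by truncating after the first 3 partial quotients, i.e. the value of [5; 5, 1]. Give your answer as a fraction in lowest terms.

Start with 1.
5 + 1/(1/1) = 5 + 1/1 = 6/1
5 + 1/(6/1) = 5 + 1/6 = 31/6

31/6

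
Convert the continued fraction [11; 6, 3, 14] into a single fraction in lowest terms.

a_0 = 11: 11/1
a_1 = 6: 67/6
a_2 = 3: 212/19
a_3 = 14: 3035/272

3035/272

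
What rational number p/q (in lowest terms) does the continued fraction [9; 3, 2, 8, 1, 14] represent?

9130/983

Starting at the tail and folding back:
Start with 14.
1 + 1/(14/1) = 1 + 1/14 = 15/14
8 + 1/(15/14) = 8 + 14/15 = 134/15
2 + 1/(134/15) = 2 + 15/134 = 283/134
3 + 1/(283/134) = 3 + 134/283 = 983/283
9 + 1/(983/283) = 9 + 283/983 = 9130/983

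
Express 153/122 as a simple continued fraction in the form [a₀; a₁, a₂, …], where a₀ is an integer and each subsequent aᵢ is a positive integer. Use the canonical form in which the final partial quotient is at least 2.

Repeatedly divide and take the remainder:
153 = 1·122 + 31, so a_0 = 1
122 = 3·31 + 29, so a_1 = 3
31 = 1·29 + 2, so a_2 = 1
29 = 14·2 + 1, so a_3 = 14
2 = 2·1 + 0, so a_4 = 2

[1; 3, 1, 14, 2]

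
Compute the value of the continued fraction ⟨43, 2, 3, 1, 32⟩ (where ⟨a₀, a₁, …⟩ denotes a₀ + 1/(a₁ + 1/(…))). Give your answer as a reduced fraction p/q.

Use the convergent recurrence hₖ = aₖ·hₖ₋₁ + hₖ₋₂ (and likewise for the denominators kₖ):
a_0 = 43: 43/1
a_1 = 2: 87/2
a_2 = 3: 304/7
a_3 = 1: 391/9
a_4 = 32: 12816/295

12816/295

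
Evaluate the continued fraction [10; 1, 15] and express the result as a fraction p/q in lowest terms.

a_0 = 10: 10/1
a_1 = 1: 11/1
a_2 = 15: 175/16

175/16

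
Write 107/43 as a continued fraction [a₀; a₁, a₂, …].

107 = 2·43 + 21, so a_0 = 2
43 = 2·21 + 1, so a_1 = 2
21 = 21·1 + 0, so a_2 = 21

[2; 2, 21]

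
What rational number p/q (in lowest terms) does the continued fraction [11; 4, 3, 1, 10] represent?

2056/183

a_0 = 11: 11/1
a_1 = 4: 45/4
a_2 = 3: 146/13
a_3 = 1: 191/17
a_4 = 10: 2056/183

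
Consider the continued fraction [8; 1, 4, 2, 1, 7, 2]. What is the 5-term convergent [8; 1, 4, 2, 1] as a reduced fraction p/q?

Build up convergents one term at a time:
a_0 = 8: 8/1
a_1 = 1: 9/1
a_2 = 4: 44/5
a_3 = 2: 97/11
a_4 = 1: 141/16

141/16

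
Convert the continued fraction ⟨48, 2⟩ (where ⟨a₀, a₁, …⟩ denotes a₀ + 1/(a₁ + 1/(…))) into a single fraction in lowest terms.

97/2

Start with 2.
48 + 1/(2/1) = 48 + 1/2 = 97/2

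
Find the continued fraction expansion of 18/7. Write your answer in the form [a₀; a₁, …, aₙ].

Run the Euclidean algorithm, recording each quotient:
18 ÷ 7 → quotient 2, remainder 4
7 ÷ 4 → quotient 1, remainder 3
4 ÷ 3 → quotient 1, remainder 1
3 ÷ 1 → quotient 3, remainder 0

[2; 1, 1, 3]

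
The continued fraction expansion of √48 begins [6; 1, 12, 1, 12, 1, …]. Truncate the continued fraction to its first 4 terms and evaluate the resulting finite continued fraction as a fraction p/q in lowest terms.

97/14

Use the convergent recurrence hₖ = aₖ·hₖ₋₁ + hₖ₋₂ (and likewise for the denominators kₖ):
a_0 = 6: 6/1
a_1 = 1: 7/1
a_2 = 12: 90/13
a_3 = 1: 97/14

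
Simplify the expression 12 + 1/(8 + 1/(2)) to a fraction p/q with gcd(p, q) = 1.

Use the convergent recurrence hₖ = aₖ·hₖ₋₁ + hₖ₋₂ (and likewise for the denominators kₖ):
a_0 = 12: 12/1
a_1 = 8: 97/8
a_2 = 2: 206/17

206/17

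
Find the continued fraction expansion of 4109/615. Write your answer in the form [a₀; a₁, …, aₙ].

[6; 1, 2, 7, 3, 1, 6]

Run the Euclidean algorithm, recording each quotient:
4109 = 6·615 + 419, so a_0 = 6
615 = 1·419 + 196, so a_1 = 1
419 = 2·196 + 27, so a_2 = 2
196 = 7·27 + 7, so a_3 = 7
27 = 3·7 + 6, so a_4 = 3
7 = 1·6 + 1, so a_5 = 1
6 = 6·1 + 0, so a_6 = 6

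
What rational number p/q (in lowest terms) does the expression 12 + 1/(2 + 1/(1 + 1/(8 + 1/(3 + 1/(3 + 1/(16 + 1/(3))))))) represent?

Start with 3.
16 + 1/(3/1) = 16 + 1/3 = 49/3
3 + 1/(49/3) = 3 + 3/49 = 150/49
3 + 1/(150/49) = 3 + 49/150 = 499/150
8 + 1/(499/150) = 8 + 150/499 = 4142/499
1 + 1/(4142/499) = 1 + 499/4142 = 4641/4142
2 + 1/(4641/4142) = 2 + 4142/4641 = 13424/4641
12 + 1/(13424/4641) = 12 + 4641/13424 = 165729/13424

165729/13424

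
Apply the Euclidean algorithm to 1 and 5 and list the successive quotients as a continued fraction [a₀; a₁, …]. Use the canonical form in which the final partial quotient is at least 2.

[0; 5]

1 = 0·5 + 1, so a_0 = 0
5 = 5·1 + 0, so a_1 = 5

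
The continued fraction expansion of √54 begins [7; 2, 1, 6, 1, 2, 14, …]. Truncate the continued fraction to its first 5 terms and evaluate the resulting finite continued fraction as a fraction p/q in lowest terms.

Start with 1.
6 + 1/(1/1) = 6 + 1/1 = 7/1
1 + 1/(7/1) = 1 + 1/7 = 8/7
2 + 1/(8/7) = 2 + 7/8 = 23/8
7 + 1/(23/8) = 7 + 8/23 = 169/23

169/23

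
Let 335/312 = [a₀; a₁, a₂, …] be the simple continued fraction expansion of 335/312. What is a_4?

3

⌊335/312⌋ = 1, remainder 23
⌊312/23⌋ = 13, remainder 13
⌊23/13⌋ = 1, remainder 10
⌊13/10⌋ = 1, remainder 3
⌊10/3⌋ = 3, remainder 1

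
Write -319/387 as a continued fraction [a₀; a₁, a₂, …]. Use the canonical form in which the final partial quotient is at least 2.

-319 ÷ 387 → quotient -1, remainder 68
387 ÷ 68 → quotient 5, remainder 47
68 ÷ 47 → quotient 1, remainder 21
47 ÷ 21 → quotient 2, remainder 5
21 ÷ 5 → quotient 4, remainder 1
5 ÷ 1 → quotient 5, remainder 0

[-1; 5, 1, 2, 4, 5]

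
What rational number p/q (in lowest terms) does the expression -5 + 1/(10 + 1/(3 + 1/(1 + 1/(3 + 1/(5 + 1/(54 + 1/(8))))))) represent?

-1727648/352395

a_0 = -5: -5/1
a_1 = 10: -49/10
a_2 = 3: -152/31
a_3 = 1: -201/41
a_4 = 3: -755/154
a_5 = 5: -3976/811
a_6 = 54: -215459/43948
a_7 = 8: -1727648/352395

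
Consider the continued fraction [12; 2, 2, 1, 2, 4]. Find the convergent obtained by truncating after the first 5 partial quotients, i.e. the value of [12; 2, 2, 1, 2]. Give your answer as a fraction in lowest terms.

Compute successive convergents:
a_0 = 12: 12/1
a_1 = 2: 25/2
a_2 = 2: 62/5
a_3 = 1: 87/7
a_4 = 2: 236/19

236/19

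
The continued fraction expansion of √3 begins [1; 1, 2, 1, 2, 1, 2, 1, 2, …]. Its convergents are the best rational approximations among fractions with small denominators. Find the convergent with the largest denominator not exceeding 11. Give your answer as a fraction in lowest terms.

19/11

List convergents until the denominator exceeds the bound:
a_0 = 1: 1/1  (≤ bound)
a_1 = 1: 2/1  (≤ bound)
a_2 = 2: 5/3  (≤ bound)
a_3 = 1: 7/4  (≤ bound)
a_4 = 2: 19/11  (≤ bound)
a_5 = 1: 26/15  (> 11, stop)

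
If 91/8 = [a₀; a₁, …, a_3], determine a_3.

Run the Euclidean algorithm, recording each quotient:
⌊91/8⌋ = 11, remainder 3
⌊8/3⌋ = 2, remainder 2
⌊3/2⌋ = 1, remainder 1
⌊2/1⌋ = 2, remainder 0

2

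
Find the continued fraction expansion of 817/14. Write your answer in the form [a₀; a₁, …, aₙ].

[58; 2, 1, 4]

817 ÷ 14 → quotient 58, remainder 5
14 ÷ 5 → quotient 2, remainder 4
5 ÷ 4 → quotient 1, remainder 1
4 ÷ 1 → quotient 4, remainder 0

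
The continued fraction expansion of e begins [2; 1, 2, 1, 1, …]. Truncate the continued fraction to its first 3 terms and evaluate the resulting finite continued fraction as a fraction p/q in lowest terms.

8/3

Use the convergent recurrence hₖ = aₖ·hₖ₋₁ + hₖ₋₂ (and likewise for the denominators kₖ):
a_0 = 2: 2/1
a_1 = 1: 3/1
a_2 = 2: 8/3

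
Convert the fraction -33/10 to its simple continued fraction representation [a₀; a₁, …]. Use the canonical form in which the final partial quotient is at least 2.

Repeatedly divide and take the remainder:
-33 = -4·10 + 7, so a_0 = -4
10 = 1·7 + 3, so a_1 = 1
7 = 2·3 + 1, so a_2 = 2
3 = 3·1 + 0, so a_3 = 3

[-4; 1, 2, 3]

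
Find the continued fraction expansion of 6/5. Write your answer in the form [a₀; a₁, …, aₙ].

6 ÷ 5 → quotient 1, remainder 1
5 ÷ 1 → quotient 5, remainder 0

[1; 5]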